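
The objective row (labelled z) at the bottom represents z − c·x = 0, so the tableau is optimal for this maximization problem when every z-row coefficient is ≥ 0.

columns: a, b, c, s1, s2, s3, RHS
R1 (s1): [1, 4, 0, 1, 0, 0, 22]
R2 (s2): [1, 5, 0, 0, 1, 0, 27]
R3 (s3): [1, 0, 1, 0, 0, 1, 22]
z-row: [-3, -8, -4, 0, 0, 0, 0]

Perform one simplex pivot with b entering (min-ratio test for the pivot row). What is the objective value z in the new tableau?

Ratio test on column b — row 1: 22/4 = 11/2; row 2: 27/5 = 27/5; row 3: entry 0 ≤ 0. Minimum is 27/5 at row 2 (s2 leaves); pivot element 5.
Pivot on row 2; the z-row RHS becomes 0 − (-8)·(27/5) = 216/5.

216/5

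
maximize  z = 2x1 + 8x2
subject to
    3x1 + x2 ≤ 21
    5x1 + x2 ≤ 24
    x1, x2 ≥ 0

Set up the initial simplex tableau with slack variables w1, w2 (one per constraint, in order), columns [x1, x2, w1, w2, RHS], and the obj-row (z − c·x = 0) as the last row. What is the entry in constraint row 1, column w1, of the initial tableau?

Slack w1 belongs to constraint 1; its column is the unit vector e_1, so the entry in row 1 is 1.

1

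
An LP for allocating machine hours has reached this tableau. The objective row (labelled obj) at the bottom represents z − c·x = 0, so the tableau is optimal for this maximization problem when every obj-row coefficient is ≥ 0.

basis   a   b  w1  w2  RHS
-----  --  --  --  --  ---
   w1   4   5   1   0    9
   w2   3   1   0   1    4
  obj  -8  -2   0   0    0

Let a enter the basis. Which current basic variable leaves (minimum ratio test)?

w2

Column a entries and ratios — w1: 9/4 = 9/4; w2: 4/3 = 4/3.
Smallest ratio is 4/3 in the row of w2, so w2 leaves.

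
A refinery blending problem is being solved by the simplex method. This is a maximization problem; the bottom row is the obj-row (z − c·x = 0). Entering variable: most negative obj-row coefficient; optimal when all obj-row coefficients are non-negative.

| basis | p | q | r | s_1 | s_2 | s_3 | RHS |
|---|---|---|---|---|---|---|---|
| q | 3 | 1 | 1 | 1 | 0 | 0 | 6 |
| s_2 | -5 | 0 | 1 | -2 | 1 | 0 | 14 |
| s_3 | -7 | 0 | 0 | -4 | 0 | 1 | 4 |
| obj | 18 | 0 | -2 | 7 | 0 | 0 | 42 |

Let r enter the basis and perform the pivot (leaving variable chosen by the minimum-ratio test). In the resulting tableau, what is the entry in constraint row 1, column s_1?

Ratio test on column r — row 1: 6/1 = 6; row 2: 14/1 = 14; row 3: entry 0 ≤ 0. Minimum is 6 at row 1 (q leaves); pivot element 1.
Divide row 1 by 1; eliminate column r from the other rows.
In the new row 1, the s_1 entry is the old entry divided by the pivot: 1/1 = 1.

1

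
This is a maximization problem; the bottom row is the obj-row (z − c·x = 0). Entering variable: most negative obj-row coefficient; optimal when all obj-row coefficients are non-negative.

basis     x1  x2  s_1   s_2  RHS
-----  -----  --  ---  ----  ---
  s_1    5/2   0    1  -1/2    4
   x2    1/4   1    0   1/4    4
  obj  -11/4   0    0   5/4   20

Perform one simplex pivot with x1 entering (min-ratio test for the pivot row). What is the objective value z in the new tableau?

Ratio test on column x1 — row 1: 4/(5/2) = 8/5; row 2: 4/(1/4) = 16. Minimum is 8/5 at row 1 (s_1 leaves); pivot element 5/2.
Pivot on row 1; the obj-row RHS becomes 20 − (-11/4)·(8/5) = 122/5.

122/5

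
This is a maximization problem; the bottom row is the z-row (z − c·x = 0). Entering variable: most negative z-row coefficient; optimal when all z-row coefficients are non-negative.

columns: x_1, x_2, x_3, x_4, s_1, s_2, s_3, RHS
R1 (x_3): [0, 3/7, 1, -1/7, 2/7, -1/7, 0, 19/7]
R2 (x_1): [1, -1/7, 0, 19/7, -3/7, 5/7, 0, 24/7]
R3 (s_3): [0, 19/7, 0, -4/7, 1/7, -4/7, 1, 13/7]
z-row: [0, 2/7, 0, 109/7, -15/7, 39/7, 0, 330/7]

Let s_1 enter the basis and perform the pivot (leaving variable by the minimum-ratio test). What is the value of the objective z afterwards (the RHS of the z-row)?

Ratio test on column s_1 — row 1: (19/7)/(2/7) = 19/2; row 2: entry -3/7 ≤ 0; row 3: (13/7)/(1/7) = 13. Minimum is 19/2 at row 1 (x_3 leaves); pivot element 2/7.
Pivot on row 1; the z-row RHS becomes 330/7 − (-15/7)·(19/2) = 135/2.

135/2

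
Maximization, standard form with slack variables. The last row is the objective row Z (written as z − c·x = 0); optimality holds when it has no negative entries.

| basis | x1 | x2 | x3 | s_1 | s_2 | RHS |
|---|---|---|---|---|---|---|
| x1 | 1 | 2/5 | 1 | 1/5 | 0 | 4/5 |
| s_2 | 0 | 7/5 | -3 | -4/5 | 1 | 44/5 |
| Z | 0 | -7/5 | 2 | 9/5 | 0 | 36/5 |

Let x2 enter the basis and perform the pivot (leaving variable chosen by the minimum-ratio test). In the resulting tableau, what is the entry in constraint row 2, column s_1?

Ratio test on column x2 — row 1: (4/5)/(2/5) = 2; row 2: (44/5)/(7/5) = 44/7. Minimum is 2 at row 1 (x1 leaves); pivot element 2/5.
Divide row 1 by 2/5; eliminate column x2 from the other rows.
Row 2 update in column s_1: -4/5 − (7/5)·(1/2) = -3/2.

-3/2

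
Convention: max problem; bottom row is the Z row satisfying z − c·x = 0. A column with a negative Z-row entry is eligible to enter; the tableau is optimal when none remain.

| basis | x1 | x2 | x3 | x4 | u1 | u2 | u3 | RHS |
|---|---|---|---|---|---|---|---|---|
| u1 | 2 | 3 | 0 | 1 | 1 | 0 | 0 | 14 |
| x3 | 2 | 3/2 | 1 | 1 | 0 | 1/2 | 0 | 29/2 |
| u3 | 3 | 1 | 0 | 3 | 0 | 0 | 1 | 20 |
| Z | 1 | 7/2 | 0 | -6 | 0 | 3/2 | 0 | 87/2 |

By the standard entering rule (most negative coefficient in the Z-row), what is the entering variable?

x4

Negative Z-row entries: x4: -6.
The most negative is -6 in column x4, so x4 enters.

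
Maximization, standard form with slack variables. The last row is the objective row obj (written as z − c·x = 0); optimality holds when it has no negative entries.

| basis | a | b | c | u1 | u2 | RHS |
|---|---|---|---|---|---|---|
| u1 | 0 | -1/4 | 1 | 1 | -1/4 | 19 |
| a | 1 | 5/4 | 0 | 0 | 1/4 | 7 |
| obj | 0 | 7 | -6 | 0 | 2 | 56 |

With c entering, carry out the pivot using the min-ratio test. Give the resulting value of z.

Ratio test on column c — row 1: 19/1 = 19; row 2: entry 0 ≤ 0. Minimum is 19 at row 1 (u1 leaves); pivot element 1.
Pivot on row 1; the obj-row RHS becomes 56 − (-6)·19 = 170.

170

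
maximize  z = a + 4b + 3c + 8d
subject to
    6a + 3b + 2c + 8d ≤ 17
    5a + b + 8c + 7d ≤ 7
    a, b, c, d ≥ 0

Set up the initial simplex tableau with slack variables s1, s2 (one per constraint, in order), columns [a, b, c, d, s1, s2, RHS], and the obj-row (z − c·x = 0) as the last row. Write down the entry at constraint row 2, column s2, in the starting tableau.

1

Slack s2 belongs to constraint 2; its column is the unit vector e_2, so the entry in row 2 is 1.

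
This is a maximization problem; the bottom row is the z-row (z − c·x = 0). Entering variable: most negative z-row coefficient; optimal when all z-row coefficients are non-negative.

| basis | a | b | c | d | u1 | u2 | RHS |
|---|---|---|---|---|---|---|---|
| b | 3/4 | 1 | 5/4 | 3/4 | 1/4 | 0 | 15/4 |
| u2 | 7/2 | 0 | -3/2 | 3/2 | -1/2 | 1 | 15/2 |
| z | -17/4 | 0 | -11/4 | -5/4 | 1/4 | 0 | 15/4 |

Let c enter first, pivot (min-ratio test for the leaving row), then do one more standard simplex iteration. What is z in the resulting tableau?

Ratio test on column c — row 1: (15/4)/(5/4) = 3; row 2: entry -3/2 ≤ 0. Minimum is 3 at row 1 (b leaves); pivot element 5/4.
Pivot on row 1; the z-row RHS becomes 15/4 − (-11/4)·3 = 12.
Next entering variable (most negative z-row entry -13/5): a.
Ratio test on column a — row 1: 3/(3/5) = 5; row 2: 12/(22/5) = 30/11. Minimum is 30/11 at row 2 (u2 leaves); pivot element 22/5.
After the second pivot the z-row RHS is 12 − (-13/5)·(30/11) = 210/11.

210/11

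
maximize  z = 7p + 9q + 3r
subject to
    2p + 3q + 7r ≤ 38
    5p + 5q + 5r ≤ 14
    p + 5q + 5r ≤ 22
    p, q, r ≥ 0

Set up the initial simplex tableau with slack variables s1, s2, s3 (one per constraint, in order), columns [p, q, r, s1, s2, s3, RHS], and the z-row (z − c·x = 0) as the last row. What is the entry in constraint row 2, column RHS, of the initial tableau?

The RHS of constraint 2 is b_2 = 14.

14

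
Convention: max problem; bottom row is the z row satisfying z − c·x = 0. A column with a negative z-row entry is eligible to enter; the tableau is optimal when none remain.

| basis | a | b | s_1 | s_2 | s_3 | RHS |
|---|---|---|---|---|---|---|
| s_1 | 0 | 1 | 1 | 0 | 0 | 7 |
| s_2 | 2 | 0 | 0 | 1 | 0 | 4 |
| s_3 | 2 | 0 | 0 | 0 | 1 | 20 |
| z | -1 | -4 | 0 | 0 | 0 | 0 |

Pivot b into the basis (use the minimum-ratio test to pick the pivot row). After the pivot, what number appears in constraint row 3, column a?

Ratio test on column b — row 1: 7/1 = 7; row 2: entry 0 ≤ 0; row 3: entry 0 ≤ 0. Minimum is 7 at row 1 (s_1 leaves); pivot element 1.
Divide row 1 by 1; eliminate column b from the other rows.
Row 3 update in column a: 2 − 0·0 = 2.

2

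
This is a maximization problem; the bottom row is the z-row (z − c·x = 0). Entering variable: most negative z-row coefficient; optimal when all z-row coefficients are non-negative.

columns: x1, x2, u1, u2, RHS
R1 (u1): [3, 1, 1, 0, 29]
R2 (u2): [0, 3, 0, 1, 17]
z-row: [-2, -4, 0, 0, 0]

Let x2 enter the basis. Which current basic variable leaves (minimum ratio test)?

Column x2 entries and ratios — u1: 29/1 = 29; u2: 17/3 = 17/3.
Smallest ratio is 17/3 in the row of u2, so u2 leaves.

u2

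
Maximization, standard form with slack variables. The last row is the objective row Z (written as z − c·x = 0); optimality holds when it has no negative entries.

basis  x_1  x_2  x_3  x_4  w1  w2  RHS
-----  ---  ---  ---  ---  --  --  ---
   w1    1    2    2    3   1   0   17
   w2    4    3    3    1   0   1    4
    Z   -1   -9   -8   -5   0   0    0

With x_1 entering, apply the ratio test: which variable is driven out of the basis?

w2

Column x_1 entries and ratios — w1: 17/1 = 17; w2: 4/4 = 1.
Smallest ratio is 1 in the row of w2, so w2 leaves.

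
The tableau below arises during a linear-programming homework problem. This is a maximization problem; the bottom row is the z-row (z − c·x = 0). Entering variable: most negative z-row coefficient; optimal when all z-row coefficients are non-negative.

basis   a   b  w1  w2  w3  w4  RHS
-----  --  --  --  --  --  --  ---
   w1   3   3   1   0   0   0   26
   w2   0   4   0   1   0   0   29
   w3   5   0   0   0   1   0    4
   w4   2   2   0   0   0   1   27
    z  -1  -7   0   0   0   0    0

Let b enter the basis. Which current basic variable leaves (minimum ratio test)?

w2

Column b entries and ratios — w1: 26/3 = 26/3; w2: 29/4 = 29/4; w3: 0 ≤ 0, skip; w4: 27/2 = 27/2.
Smallest ratio is 29/4 in the row of w2, so w2 leaves.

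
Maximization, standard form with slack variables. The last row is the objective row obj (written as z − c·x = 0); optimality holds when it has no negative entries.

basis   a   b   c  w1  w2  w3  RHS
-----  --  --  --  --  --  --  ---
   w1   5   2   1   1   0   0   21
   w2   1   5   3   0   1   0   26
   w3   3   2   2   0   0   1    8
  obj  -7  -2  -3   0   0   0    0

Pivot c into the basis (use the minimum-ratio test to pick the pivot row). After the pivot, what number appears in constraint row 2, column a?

Ratio test on column c — row 1: 21/1 = 21; row 2: 26/3 = 26/3; row 3: 8/2 = 4. Minimum is 4 at row 3 (w3 leaves); pivot element 2.
Divide row 3 by 2; eliminate column c from the other rows.
Row 2 update in column a: 1 − 3·(3/2) = -7/2.

-7/2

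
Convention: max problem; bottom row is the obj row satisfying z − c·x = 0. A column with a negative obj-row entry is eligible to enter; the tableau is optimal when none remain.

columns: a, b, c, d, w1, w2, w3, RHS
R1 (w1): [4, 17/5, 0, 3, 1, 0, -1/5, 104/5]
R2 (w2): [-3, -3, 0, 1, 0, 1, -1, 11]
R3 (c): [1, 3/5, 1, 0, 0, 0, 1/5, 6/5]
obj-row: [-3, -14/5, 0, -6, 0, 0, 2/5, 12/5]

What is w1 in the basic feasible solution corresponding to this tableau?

104/5

w1 is basic (row 1); its value is the RHS of that row, 104/5.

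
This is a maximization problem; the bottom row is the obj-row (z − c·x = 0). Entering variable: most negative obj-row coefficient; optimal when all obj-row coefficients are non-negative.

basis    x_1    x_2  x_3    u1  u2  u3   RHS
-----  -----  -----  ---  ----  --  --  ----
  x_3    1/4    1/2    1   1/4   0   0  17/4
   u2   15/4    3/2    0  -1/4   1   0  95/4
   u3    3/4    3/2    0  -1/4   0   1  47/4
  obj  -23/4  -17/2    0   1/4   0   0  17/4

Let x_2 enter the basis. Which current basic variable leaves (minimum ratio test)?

u3

Column x_2 entries and ratios — x_3: (17/4)/(1/2) = 17/2; u2: (95/4)/(3/2) = 95/6; u3: (47/4)/(3/2) = 47/6.
Smallest ratio is 47/6 in the row of u3, so u3 leaves.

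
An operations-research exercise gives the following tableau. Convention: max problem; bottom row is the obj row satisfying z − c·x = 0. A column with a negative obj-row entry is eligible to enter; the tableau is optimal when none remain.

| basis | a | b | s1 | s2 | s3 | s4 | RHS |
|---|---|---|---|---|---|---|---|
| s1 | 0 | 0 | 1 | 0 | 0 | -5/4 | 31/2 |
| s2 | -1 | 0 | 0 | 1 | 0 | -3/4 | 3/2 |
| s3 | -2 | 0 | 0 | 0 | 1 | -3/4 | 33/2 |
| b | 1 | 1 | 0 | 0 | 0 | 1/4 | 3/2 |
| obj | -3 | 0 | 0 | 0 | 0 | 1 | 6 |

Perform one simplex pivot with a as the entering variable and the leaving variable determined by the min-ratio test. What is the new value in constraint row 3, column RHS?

39/2

Ratio test on column a — row 1: entry 0 ≤ 0; row 2: entry -1 ≤ 0; row 3: entry -2 ≤ 0; row 4: (3/2)/1 = 3/2. Minimum is 3/2 at row 4 (b leaves); pivot element 1.
Divide row 4 by 1; eliminate column a from the other rows.
Row 3 update in column RHS: 33/2 − (-2)·(3/2) = 39/2.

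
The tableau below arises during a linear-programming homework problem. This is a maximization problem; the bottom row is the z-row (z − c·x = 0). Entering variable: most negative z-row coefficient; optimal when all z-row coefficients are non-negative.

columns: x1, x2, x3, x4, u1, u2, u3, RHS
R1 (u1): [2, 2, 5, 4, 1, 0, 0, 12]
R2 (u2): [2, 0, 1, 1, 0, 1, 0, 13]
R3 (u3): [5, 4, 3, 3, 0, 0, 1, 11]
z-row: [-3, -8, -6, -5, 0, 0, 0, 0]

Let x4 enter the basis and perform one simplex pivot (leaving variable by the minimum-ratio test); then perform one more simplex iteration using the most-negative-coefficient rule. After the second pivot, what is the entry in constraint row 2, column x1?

11/5

Ratio test on column x4 — row 1: 12/4 = 3; row 2: 13/1 = 13; row 3: 11/3 = 11/3. Minimum is 3 at row 1 (u1 leaves); pivot element 4.
Divide row 1 by 4; eliminate column x4 from the other rows.
Second iteration: most negative z-row entry is -11/2 in column x2, so x2 enters.
Ratio test on column x2 — row 1: 3/(1/2) = 6; row 2: entry -1/2 ≤ 0; row 3: 2/(5/2) = 4/5. Minimum is 4/5 at row 3 (u3 leaves); pivot element 5/2.
Divide row 3 by 5/2; eliminate column x2 from the other rows.
After both pivots, the entry at constraint row 2, column x1 is 11/5.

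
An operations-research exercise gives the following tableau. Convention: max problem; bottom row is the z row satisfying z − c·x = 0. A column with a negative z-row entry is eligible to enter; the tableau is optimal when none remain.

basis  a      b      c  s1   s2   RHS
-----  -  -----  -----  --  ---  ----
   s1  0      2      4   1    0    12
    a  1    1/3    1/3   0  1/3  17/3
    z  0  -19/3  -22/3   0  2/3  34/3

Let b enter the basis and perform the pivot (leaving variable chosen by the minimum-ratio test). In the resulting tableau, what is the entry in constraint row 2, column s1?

Ratio test on column b — row 1: 12/2 = 6; row 2: (17/3)/(1/3) = 17. Minimum is 6 at row 1 (s1 leaves); pivot element 2.
Divide row 1 by 2; eliminate column b from the other rows.
Row 2 update in column s1: 0 − (1/3)·(1/2) = -1/6.

-1/6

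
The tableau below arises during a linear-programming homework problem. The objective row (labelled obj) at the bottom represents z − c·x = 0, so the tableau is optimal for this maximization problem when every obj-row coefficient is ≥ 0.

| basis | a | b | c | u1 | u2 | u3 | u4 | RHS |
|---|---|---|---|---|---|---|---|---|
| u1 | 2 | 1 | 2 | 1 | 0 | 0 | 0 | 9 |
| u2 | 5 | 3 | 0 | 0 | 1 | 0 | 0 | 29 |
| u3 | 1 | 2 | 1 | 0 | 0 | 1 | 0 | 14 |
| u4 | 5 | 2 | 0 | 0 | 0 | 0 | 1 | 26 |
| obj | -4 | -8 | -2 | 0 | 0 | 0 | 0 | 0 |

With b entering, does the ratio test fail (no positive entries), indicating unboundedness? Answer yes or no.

no

Column b has positive entries in row(s) 1, 2, 3, 4, so the ratio test bounds it — not unbounded.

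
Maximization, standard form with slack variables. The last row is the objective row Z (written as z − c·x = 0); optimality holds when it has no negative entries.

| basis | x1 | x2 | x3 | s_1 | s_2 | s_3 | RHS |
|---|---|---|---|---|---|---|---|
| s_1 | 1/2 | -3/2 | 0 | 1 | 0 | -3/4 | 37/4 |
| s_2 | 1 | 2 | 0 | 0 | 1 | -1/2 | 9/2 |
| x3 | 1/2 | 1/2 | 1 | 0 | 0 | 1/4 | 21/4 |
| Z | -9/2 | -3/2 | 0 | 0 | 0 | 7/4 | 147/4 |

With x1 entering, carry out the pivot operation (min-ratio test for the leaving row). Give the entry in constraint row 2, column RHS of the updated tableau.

9/2

Ratio test on column x1 — row 1: (37/4)/(1/2) = 37/2; row 2: (9/2)/1 = 9/2; row 3: (21/4)/(1/2) = 21/2. Minimum is 9/2 at row 2 (s_2 leaves); pivot element 1.
Divide row 2 by 1; eliminate column x1 from the other rows.
In the new row 2, the RHS entry is the old entry divided by the pivot: (9/2)/1 = 9/2.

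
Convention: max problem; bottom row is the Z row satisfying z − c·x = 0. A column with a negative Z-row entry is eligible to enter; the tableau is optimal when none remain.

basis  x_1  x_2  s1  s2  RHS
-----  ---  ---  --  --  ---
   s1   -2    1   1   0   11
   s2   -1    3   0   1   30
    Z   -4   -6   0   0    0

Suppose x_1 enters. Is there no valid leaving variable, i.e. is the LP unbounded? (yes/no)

Every constraint-row entry in column x_1 is ≤ 0, so increasing x_1 is unbounded.

yes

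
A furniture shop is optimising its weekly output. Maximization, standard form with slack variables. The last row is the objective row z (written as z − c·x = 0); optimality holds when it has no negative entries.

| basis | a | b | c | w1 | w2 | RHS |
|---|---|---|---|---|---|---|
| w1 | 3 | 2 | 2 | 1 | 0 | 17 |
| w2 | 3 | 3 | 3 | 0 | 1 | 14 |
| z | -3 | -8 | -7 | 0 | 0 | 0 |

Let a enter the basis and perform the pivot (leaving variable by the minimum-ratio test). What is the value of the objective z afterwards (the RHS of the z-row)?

Ratio test on column a — row 1: 17/3 = 17/3; row 2: 14/3 = 14/3. Minimum is 14/3 at row 2 (w2 leaves); pivot element 3.
Pivot on row 2; the z-row RHS becomes 0 − (-3)·(14/3) = 14.

14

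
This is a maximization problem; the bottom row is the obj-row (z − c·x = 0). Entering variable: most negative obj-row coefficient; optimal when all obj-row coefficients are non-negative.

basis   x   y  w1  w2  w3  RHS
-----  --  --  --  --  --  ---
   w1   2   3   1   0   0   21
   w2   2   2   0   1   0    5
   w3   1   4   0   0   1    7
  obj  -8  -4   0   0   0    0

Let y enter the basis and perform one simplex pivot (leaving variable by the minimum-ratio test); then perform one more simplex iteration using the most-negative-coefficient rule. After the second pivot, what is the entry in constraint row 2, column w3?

Ratio test on column y — row 1: 21/3 = 7; row 2: 5/2 = 5/2; row 3: 7/4 = 7/4. Minimum is 7/4 at row 3 (w3 leaves); pivot element 4.
Divide row 3 by 4; eliminate column y from the other rows.
Second iteration: most negative obj-row entry is -7 in column x, so x enters.
Ratio test on column x — row 1: (63/4)/(5/4) = 63/5; row 2: (3/2)/(3/2) = 1; row 3: (7/4)/(1/4) = 7. Minimum is 1 at row 2 (w2 leaves); pivot element 3/2.
Divide row 2 by 3/2; eliminate column x from the other rows.
After both pivots, the entry at constraint row 2, column w3 is -1/3.

-1/3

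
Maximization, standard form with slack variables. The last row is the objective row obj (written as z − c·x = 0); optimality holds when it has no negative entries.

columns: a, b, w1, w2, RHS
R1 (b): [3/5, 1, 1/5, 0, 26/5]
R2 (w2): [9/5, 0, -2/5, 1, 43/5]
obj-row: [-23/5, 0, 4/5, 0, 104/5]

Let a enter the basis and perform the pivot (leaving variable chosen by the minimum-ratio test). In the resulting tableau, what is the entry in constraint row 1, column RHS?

7/3

Ratio test on column a — row 1: (26/5)/(3/5) = 26/3; row 2: (43/5)/(9/5) = 43/9. Minimum is 43/9 at row 2 (w2 leaves); pivot element 9/5.
Divide row 2 by 9/5; eliminate column a from the other rows.
Row 1 update in column RHS: 26/5 − (3/5)·(43/9) = 7/3.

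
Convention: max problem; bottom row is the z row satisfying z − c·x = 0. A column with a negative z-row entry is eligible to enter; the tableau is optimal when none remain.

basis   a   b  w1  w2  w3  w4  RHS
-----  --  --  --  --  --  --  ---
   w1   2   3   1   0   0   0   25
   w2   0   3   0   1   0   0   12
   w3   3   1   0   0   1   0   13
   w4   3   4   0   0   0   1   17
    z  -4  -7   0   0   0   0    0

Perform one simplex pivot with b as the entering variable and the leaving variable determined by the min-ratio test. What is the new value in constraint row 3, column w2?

-1/3

Ratio test on column b — row 1: 25/3 = 25/3; row 2: 12/3 = 4; row 3: 13/1 = 13; row 4: 17/4 = 17/4. Minimum is 4 at row 2 (w2 leaves); pivot element 3.
Divide row 2 by 3; eliminate column b from the other rows.
Row 3 update in column w2: 0 − 1·(1/3) = -1/3.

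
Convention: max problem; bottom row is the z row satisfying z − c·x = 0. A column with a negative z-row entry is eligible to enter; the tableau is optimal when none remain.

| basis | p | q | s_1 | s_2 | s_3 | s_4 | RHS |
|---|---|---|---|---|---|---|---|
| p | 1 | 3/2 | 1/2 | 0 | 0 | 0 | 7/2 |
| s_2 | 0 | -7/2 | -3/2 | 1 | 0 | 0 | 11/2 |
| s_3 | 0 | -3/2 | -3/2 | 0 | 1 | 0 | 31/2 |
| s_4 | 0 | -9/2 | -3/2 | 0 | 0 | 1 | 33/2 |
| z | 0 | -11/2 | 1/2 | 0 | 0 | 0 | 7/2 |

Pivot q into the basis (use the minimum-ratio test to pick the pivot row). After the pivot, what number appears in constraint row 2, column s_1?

Ratio test on column q — row 1: (7/2)/(3/2) = 7/3; row 2: entry -7/2 ≤ 0; row 3: entry -3/2 ≤ 0; row 4: entry -9/2 ≤ 0. Minimum is 7/3 at row 1 (p leaves); pivot element 3/2.
Divide row 1 by 3/2; eliminate column q from the other rows.
Row 2 update in column s_1: -3/2 − (-7/2)·(1/3) = -1/3.

-1/3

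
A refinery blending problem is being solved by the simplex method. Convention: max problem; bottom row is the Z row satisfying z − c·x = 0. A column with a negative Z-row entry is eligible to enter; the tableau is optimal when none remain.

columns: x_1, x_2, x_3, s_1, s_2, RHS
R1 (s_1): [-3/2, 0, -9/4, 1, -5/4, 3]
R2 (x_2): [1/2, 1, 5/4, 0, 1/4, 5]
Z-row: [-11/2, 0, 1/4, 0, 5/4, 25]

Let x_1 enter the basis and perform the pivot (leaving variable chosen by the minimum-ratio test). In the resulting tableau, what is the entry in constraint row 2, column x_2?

2

Ratio test on column x_1 — row 1: entry -3/2 ≤ 0; row 2: 5/(1/2) = 10. Minimum is 10 at row 2 (x_2 leaves); pivot element 1/2.
Divide row 2 by 1/2; eliminate column x_1 from the other rows.
In the new row 2, the x_2 entry is the old entry divided by the pivot: 1/(1/2) = 2.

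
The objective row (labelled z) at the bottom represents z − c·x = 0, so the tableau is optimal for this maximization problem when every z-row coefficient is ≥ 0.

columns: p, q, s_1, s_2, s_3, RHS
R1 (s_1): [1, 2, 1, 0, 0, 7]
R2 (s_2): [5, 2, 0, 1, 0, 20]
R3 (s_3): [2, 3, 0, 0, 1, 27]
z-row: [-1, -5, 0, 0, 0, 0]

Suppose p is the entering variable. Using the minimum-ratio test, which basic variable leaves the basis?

Column p entries and ratios — s_1: 7/1 = 7; s_2: 20/5 = 4; s_3: 27/2 = 27/2.
Smallest ratio is 4 in the row of s_2, so s_2 leaves.

s_2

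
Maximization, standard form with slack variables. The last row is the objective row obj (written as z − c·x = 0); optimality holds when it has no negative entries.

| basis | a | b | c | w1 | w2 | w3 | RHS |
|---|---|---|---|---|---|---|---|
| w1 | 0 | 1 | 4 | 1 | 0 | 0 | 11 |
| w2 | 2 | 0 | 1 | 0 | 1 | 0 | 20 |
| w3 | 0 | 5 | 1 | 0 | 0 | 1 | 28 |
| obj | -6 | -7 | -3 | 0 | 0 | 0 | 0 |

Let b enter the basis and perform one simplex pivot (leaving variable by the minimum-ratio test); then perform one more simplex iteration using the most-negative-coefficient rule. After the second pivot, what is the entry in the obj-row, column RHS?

496/5

Ratio test on column b — row 1: 11/1 = 11; row 2: entry 0 ≤ 0; row 3: 28/5 = 28/5. Minimum is 28/5 at row 3 (w3 leaves); pivot element 5.
Divide row 3 by 5; eliminate column b from the other rows.
Second iteration: most negative obj-row entry is -6 in column a, so a enters.
Ratio test on column a — row 1: entry 0 ≤ 0; row 2: 20/2 = 10; row 3: entry 0 ≤ 0. Minimum is 10 at row 2 (w2 leaves); pivot element 2.
Divide row 2 by 2; eliminate column a from the other rows.
After both pivots, the entry at the obj-row, column RHS is 496/5.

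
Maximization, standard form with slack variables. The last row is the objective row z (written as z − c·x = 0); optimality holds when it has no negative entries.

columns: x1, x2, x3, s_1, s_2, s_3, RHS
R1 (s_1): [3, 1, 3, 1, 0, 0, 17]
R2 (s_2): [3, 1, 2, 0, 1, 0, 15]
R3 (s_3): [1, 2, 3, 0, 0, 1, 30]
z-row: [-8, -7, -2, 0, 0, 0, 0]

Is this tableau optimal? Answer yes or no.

The z-row has a negative entry -8 in column x1, so it is not optimal.

no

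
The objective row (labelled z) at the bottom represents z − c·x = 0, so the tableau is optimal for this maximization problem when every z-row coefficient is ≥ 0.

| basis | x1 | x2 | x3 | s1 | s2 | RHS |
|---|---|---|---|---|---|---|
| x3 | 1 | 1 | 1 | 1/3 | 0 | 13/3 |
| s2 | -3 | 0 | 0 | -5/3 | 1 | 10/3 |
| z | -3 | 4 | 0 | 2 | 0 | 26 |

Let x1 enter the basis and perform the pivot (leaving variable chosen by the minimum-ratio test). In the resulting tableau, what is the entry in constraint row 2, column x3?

Ratio test on column x1 — row 1: (13/3)/1 = 13/3; row 2: entry -3 ≤ 0. Minimum is 13/3 at row 1 (x3 leaves); pivot element 1.
Divide row 1 by 1; eliminate column x1 from the other rows.
Row 2 update in column x3: 0 − (-3)·1 = 3.

3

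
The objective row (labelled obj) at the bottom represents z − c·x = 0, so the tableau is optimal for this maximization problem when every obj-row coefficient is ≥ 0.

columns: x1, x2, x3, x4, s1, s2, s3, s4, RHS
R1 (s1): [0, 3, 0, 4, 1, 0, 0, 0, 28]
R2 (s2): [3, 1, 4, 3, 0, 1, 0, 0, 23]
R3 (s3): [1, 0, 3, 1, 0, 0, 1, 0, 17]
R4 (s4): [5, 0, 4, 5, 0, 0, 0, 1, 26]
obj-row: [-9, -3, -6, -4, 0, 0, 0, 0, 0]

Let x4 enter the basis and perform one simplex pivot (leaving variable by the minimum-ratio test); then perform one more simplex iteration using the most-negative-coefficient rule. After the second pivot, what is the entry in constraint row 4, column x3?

4/5

Ratio test on column x4 — row 1: 28/4 = 7; row 2: 23/3 = 23/3; row 3: 17/1 = 17; row 4: 26/5 = 26/5. Minimum is 26/5 at row 4 (s4 leaves); pivot element 5.
Divide row 4 by 5; eliminate column x4 from the other rows.
Second iteration: most negative obj-row entry is -5 in column x1, so x1 enters.
Ratio test on column x1 — row 1: entry -4 ≤ 0; row 2: entry 0 ≤ 0; row 3: entry 0 ≤ 0; row 4: (26/5)/1 = 26/5. Minimum is 26/5 at row 4 (x4 leaves); pivot element 1.
Divide row 4 by 1; eliminate column x1 from the other rows.
After both pivots, the entry at constraint row 4, column x3 is 4/5.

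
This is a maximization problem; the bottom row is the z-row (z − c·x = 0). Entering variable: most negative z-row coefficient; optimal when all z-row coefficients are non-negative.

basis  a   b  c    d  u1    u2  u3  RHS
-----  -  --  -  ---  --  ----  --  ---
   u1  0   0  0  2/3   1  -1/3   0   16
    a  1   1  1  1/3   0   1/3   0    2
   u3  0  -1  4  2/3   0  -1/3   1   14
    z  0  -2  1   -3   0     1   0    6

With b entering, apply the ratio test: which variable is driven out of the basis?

a

Column b entries and ratios — u1: 0 ≤ 0, skip; a: 2/1 = 2; u3: -1 ≤ 0, skip.
Smallest ratio is 2 in the row of a, so a leaves.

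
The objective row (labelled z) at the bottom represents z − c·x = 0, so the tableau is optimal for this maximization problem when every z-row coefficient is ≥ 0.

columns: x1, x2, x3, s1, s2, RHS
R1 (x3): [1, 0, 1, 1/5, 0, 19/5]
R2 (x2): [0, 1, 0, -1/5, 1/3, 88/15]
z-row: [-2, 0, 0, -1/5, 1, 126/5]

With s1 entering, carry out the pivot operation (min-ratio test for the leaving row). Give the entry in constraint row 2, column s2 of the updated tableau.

Ratio test on column s1 — row 1: (19/5)/(1/5) = 19; row 2: entry -1/5 ≤ 0. Minimum is 19 at row 1 (x3 leaves); pivot element 1/5.
Divide row 1 by 1/5; eliminate column s1 from the other rows.
Row 2 update in column s2: 1/3 − (-1/5)·0 = 1/3.

1/3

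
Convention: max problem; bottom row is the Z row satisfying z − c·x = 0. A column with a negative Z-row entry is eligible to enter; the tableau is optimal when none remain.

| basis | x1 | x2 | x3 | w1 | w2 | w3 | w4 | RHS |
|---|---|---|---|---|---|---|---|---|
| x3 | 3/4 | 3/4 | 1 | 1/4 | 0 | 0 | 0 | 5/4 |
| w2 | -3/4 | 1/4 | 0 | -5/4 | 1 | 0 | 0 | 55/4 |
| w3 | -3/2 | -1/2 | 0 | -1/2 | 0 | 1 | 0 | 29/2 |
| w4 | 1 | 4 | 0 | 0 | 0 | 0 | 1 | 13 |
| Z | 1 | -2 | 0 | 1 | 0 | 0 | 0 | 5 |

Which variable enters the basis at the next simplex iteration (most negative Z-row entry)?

Negative Z-row entries: x2: -2.
The most negative is -2 in column x2, so x2 enters.

x2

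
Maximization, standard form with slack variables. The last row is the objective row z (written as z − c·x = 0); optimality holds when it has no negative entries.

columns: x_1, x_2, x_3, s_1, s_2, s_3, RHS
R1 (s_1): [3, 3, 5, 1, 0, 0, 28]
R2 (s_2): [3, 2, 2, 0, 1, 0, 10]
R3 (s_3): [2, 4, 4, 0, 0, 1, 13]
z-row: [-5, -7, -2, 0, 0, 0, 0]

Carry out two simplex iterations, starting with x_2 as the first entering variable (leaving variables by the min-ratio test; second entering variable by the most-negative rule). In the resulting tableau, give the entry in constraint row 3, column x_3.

Ratio test on column x_2 — row 1: 28/3 = 28/3; row 2: 10/2 = 5; row 3: 13/4 = 13/4. Minimum is 13/4 at row 3 (s_3 leaves); pivot element 4.
Divide row 3 by 4; eliminate column x_2 from the other rows.
Second iteration: most negative z-row entry is -3/2 in column x_1, so x_1 enters.
Ratio test on column x_1 — row 1: (73/4)/(3/2) = 73/6; row 2: (7/2)/2 = 7/4; row 3: (13/4)/(1/2) = 13/2. Minimum is 7/4 at row 2 (s_2 leaves); pivot element 2.
Divide row 2 by 2; eliminate column x_1 from the other rows.
After both pivots, the entry at constraint row 3, column x_3 is 1.

1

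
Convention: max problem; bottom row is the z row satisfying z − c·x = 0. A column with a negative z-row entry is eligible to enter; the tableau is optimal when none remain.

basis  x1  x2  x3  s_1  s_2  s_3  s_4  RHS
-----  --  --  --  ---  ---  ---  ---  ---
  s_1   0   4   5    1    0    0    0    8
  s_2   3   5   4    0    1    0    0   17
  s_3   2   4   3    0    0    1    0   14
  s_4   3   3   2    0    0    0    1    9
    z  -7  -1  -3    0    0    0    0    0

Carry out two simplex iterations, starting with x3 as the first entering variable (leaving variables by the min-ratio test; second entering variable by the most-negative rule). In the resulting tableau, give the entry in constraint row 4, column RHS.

Ratio test on column x3 — row 1: 8/5 = 8/5; row 2: 17/4 = 17/4; row 3: 14/3 = 14/3; row 4: 9/2 = 9/2. Minimum is 8/5 at row 1 (s_1 leaves); pivot element 5.
Divide row 1 by 5; eliminate column x3 from the other rows.
Second iteration: most negative z-row entry is -7 in column x1, so x1 enters.
Ratio test on column x1 — row 1: entry 0 ≤ 0; row 2: (53/5)/3 = 53/15; row 3: (46/5)/2 = 23/5; row 4: (29/5)/3 = 29/15. Minimum is 29/15 at row 4 (s_4 leaves); pivot element 3.
Divide row 4 by 3; eliminate column x1 from the other rows.
After both pivots, the entry at constraint row 4, column RHS is 29/15.

29/15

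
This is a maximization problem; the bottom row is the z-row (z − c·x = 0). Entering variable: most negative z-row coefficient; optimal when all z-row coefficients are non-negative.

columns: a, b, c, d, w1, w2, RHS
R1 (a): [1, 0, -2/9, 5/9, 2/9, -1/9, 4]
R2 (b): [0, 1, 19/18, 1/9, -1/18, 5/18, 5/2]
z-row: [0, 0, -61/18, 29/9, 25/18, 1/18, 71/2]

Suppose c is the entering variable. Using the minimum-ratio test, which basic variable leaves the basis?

b

Column c entries and ratios — a: -2/9 ≤ 0, skip; b: (5/2)/(19/18) = 45/19.
Smallest ratio is 45/19 in the row of b, so b leaves.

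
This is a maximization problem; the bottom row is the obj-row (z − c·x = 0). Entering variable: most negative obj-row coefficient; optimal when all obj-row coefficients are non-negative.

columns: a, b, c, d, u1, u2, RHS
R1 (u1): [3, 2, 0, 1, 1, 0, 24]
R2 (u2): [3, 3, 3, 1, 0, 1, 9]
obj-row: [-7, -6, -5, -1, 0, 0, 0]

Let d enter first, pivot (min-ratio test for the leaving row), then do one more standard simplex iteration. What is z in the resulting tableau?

Ratio test on column d — row 1: 24/1 = 24; row 2: 9/1 = 9. Minimum is 9 at row 2 (u2 leaves); pivot element 1.
Pivot on row 2; the obj-row RHS becomes 0 − (-1)·9 = 9.
Next entering variable (most negative obj-row entry -4): a.
Ratio test on column a — row 1: entry 0 ≤ 0; row 2: 9/3 = 3. Minimum is 3 at row 2 (d leaves); pivot element 3.
After the second pivot the obj-row RHS is 9 − (-4)·3 = 21.

21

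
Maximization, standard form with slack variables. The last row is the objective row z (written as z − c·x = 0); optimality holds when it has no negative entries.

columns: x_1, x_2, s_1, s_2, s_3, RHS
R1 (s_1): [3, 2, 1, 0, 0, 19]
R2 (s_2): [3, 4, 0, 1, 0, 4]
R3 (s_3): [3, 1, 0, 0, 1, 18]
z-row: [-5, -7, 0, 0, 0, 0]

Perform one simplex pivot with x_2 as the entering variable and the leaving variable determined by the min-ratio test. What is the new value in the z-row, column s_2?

7/4

Ratio test on column x_2 — row 1: 19/2 = 19/2; row 2: 4/4 = 1; row 3: 18/1 = 18. Minimum is 1 at row 2 (s_2 leaves); pivot element 4.
Divide row 2 by 4; eliminate column x_2 from the other rows.
z-row update in column s_2: 0 − (-7)·(1/4) = 7/4.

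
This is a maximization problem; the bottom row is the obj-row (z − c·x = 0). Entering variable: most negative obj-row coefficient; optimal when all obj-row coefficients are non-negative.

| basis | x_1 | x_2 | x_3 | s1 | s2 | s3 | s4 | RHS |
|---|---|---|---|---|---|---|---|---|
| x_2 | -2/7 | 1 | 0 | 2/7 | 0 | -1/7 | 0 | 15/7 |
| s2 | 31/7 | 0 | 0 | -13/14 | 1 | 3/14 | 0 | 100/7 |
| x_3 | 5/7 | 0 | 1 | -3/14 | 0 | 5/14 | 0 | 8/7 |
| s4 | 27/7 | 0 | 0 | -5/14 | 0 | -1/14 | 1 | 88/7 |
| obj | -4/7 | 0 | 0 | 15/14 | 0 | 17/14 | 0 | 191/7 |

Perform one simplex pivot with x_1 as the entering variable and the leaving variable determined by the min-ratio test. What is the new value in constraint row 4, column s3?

Ratio test on column x_1 — row 1: entry -2/7 ≤ 0; row 2: (100/7)/(31/7) = 100/31; row 3: (8/7)/(5/7) = 8/5; row 4: (88/7)/(27/7) = 88/27. Minimum is 8/5 at row 3 (x_3 leaves); pivot element 5/7.
Divide row 3 by 5/7; eliminate column x_1 from the other rows.
Row 4 update in column s3: -1/14 − (27/7)·(1/2) = -2.

-2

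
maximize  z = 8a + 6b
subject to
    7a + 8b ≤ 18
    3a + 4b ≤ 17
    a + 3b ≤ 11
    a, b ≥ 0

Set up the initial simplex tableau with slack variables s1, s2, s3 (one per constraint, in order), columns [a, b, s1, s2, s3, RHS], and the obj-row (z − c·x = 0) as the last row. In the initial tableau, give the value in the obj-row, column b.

-6

The obj-row carries the negated objective coefficients: the b entry is -6.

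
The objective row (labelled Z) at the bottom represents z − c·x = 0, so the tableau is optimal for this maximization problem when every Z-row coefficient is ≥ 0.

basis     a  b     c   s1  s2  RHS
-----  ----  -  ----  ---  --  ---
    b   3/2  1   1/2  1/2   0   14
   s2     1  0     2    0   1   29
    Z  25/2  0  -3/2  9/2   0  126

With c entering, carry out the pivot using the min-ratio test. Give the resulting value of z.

591/4

Ratio test on column c — row 1: 14/(1/2) = 28; row 2: 29/2 = 29/2. Minimum is 29/2 at row 2 (s2 leaves); pivot element 2.
Pivot on row 2; the Z-row RHS becomes 126 − (-3/2)·(29/2) = 591/4.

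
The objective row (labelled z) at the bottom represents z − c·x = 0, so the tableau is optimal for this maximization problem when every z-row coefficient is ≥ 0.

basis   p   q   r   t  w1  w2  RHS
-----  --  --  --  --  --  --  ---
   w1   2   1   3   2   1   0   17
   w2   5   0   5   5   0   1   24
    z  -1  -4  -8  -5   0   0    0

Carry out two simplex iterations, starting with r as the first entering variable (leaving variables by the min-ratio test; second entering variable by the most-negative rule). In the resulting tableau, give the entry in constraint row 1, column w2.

Ratio test on column r — row 1: 17/3 = 17/3; row 2: 24/5 = 24/5. Minimum is 24/5 at row 2 (w2 leaves); pivot element 5.
Divide row 2 by 5; eliminate column r from the other rows.
Second iteration: most negative z-row entry is -4 in column q, so q enters.
Ratio test on column q — row 1: (13/5)/1 = 13/5; row 2: entry 0 ≤ 0. Minimum is 13/5 at row 1 (w1 leaves); pivot element 1.
Divide row 1 by 1; eliminate column q from the other rows.
After both pivots, the entry at constraint row 1, column w2 is -3/5.

-3/5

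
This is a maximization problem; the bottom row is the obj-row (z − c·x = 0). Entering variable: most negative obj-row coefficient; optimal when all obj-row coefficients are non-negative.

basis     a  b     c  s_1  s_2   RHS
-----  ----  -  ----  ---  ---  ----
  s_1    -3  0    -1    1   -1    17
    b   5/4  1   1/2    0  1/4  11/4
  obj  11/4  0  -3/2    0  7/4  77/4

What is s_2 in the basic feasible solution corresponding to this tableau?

s_2 is not in the basis, so in the current basic feasible solution s_2 = 0.

0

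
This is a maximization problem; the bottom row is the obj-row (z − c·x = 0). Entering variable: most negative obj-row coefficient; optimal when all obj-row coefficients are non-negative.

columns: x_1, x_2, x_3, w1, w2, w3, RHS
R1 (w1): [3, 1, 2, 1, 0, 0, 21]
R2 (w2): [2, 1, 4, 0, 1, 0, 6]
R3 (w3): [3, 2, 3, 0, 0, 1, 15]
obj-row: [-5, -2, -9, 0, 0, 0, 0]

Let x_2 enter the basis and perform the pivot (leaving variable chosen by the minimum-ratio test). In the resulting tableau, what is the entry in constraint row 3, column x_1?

-1

Ratio test on column x_2 — row 1: 21/1 = 21; row 2: 6/1 = 6; row 3: 15/2 = 15/2. Minimum is 6 at row 2 (w2 leaves); pivot element 1.
Divide row 2 by 1; eliminate column x_2 from the other rows.
Row 3 update in column x_1: 3 − 2·2 = -1.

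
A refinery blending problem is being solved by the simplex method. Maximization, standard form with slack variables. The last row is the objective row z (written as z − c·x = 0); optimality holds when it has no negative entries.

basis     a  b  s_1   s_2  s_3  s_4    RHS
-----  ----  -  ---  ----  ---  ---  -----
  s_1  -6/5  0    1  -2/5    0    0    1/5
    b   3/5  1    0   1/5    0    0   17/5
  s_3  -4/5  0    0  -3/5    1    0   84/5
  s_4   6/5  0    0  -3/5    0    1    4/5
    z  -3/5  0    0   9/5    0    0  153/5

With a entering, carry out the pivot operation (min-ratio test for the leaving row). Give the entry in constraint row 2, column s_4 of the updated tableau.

-1/2

Ratio test on column a — row 1: entry -6/5 ≤ 0; row 2: (17/5)/(3/5) = 17/3; row 3: entry -4/5 ≤ 0; row 4: (4/5)/(6/5) = 2/3. Minimum is 2/3 at row 4 (s_4 leaves); pivot element 6/5.
Divide row 4 by 6/5; eliminate column a from the other rows.
Row 2 update in column s_4: 0 − (3/5)·(5/6) = -1/2.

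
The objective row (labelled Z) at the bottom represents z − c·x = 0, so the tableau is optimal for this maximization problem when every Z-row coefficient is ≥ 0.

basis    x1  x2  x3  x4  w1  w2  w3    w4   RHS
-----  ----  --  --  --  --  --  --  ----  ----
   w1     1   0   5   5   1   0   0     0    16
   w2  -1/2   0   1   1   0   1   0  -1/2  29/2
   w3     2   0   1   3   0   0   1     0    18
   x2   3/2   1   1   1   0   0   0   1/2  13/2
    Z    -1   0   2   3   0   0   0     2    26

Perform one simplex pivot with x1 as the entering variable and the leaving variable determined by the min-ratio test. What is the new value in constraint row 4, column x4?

2/3

Ratio test on column x1 — row 1: 16/1 = 16; row 2: entry -1/2 ≤ 0; row 3: 18/2 = 9; row 4: (13/2)/(3/2) = 13/3. Minimum is 13/3 at row 4 (x2 leaves); pivot element 3/2.
Divide row 4 by 3/2; eliminate column x1 from the other rows.
In the new row 4, the x4 entry is the old entry divided by the pivot: 1/(3/2) = 2/3.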